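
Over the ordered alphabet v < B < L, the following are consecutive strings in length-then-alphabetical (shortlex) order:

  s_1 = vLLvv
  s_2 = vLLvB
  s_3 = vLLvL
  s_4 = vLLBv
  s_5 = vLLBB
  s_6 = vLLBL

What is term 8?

Advancing 2 positions from vLLBL through vLLBL → vLLLv reaches term 8.

vLLLB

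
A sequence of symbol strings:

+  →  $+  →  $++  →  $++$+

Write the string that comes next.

Each term (from the third on) is the previous term followed by the one before it: term 3 = $+·+ = $++.
So term 5 is $++$+·$++.

$++$+$++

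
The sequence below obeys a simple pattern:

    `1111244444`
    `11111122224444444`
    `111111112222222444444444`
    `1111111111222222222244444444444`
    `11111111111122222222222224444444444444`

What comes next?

111111111111112222222222222222444444444444444

Term n consists of 2n+2 1's, followed by 3n-2 2's, followed by 2n+3 4's (n = 1, 2, …).
Setting n = 6 gives 14, 16, 15 characters in each block.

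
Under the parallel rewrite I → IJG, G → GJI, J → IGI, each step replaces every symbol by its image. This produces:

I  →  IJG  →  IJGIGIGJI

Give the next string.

IJGIGIGJIIJGGJIIJGGJIIGIIJG

Expanding IJGIGIGJI: I→IJG, J→IGI, G→GJI, I→IJG, G→GJI, I→IJG, G→GJI, J→IGI, I→IJG. Concatenated: IJG IGI GJI IJG GJI IJG GJI IGI IJG.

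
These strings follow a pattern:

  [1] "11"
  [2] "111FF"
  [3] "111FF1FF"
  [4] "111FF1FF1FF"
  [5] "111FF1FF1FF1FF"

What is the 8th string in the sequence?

Each term is the previous one with 1FF appended.
From 111FF1FF1FF1FF, 3 further steps: 111FF1FF1FF1FF → 111FF1FF1FF1FF1FF → 111FF1FF1FF1FF1FF1FF → (answer).

111FF1FF1FF1FF1FF1FF1FF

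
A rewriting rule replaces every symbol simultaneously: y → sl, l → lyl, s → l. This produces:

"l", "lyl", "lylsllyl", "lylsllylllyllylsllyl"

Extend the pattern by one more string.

Rewriting the 20 symbols of lylsllylllyllylsllyl one by one yields lyl sl lyl l lyl lyl sl lyl lyl lyl sl lyl lyl sl lyl l lyl lyl sl lyl; concatenated:

lylsllylllyllylsllyllyllylsllyllylsllylllyllylsllyl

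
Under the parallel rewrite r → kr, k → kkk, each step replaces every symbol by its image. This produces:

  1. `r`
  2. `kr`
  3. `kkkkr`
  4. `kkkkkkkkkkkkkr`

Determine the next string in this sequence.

Applying the rule to each of the 14 symbols of kkkkkkkkkkkkkr gives the pieces kkk kkk kkk kkk kkk kkk kkk kkk kkk kkk kkk kkk kkk kr, which concatenate to the answer.

kkkkkkkkkkkkkkkkkkkkkkkkkkkkkkkkkkkkkkkkr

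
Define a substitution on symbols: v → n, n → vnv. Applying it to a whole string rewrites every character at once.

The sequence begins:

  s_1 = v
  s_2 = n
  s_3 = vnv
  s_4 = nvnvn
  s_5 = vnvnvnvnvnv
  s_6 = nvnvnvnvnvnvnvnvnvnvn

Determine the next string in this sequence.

vnvnvnvnvnvnvnvnvnvnvnvnvnvnvnvnvnvnvnvnvnv

φ(nvnvnvnvnvnvnvnvnvnvn) expands symbol-by-symbol to vnv n vnv n vnv n vnv n vnv n vnv n vnv n vnv n vnv n vnv n vnv; joining the 21 pieces gives the next term.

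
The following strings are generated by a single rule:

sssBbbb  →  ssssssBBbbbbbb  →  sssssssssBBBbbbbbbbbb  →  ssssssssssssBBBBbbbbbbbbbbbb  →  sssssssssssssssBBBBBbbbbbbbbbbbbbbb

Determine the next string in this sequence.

Term n consists of 3n s's, followed by n B's, followed by 3n b's (n = 1, 2, …).
For the next term, n = 6, so the run lengths are 18, 6, 18.

ssssssssssssssssssBBBBBBbbbbbbbbbbbbbbbbbb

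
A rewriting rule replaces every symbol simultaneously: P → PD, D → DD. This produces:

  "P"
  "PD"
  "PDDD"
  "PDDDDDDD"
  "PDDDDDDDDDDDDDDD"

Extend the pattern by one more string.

PDDDDDDDDDDDDDDDDDDDDDDDDDDDDDDD

Applying the rule to each of the 16 symbols of PDDDDDDDDDDDDDDD gives the pieces PD DD DD DD DD DD DD DD DD DD DD DD DD DD DD DD, which concatenate to the answer.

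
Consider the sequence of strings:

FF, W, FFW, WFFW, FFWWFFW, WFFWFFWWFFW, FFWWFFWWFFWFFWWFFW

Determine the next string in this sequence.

WFFWFFWWFFWFFWWFFWWFFWFFWWFFW

Each term (from the third on) is the two preceding terms concatenated in order: term 3 = FF·W = FFW.
Continuing: WFFWFFWWFFW · FFWWFFWWFFWFFWWFFW gives term 8.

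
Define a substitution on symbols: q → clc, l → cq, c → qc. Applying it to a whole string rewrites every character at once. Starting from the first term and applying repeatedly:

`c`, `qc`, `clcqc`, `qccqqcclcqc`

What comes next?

clcqcqcclcclcqcqccqqcclcqc

Expanding qccqqcclcqc: q→clc, c→qc, c→qc, q→clc, q→clc, c→qc, c→qc, l→cq, c→qc, q→clc, c→qc. Concatenated: clc qc qc clc clc qc qc cq qc clc qc.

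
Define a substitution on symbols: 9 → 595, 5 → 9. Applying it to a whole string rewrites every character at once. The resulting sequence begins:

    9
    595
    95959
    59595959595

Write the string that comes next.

959595959595959595959

Apply φ to 59595959595 symbol by symbol: 5→9, 9→595, 5→9, 9→595, 5→9, 9→595, 5→9, 9→595, 5→9, 9→595, 5→9; joined: 9 595 9 595 9 595 9 595 9 595 9.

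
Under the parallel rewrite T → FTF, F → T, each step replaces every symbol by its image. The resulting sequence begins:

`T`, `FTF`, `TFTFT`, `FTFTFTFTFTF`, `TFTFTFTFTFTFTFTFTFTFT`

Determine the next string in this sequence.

Rewriting the 21 symbols of TFTFTFTFTFTFTFTFTFTFT one by one yields FTF T FTF T FTF T FTF T FTF T FTF T FTF T FTF T FTF T FTF T FTF; concatenated:

FTFTFTFTFTFTFTFTFTFTFTFTFTFTFTFTFTFTFTFTFTF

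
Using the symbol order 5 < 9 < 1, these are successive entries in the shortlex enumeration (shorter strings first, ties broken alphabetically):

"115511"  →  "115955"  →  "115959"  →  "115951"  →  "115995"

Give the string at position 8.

Stepping forward 3 times from 115995: 115995 → 115999 → 115991, then the target.

115915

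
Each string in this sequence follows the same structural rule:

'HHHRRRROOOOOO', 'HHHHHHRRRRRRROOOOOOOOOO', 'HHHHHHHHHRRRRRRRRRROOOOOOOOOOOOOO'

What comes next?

HHHHHHHHHHHHRRRRRRRRRRRRROOOOOOOOOOOOOOOOOO

Reading off run lengths: H runs 3, 6, 9; R runs 4, 7, 10; O runs 6, 10, 14 — each is linear in n (n = 1, 2, …).
For the next term, n = 4, so the run lengths are 12, 13, 18.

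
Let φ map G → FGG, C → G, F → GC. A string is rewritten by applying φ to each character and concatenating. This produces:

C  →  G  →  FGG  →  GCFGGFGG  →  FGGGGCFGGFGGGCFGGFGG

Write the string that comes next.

Applying the rule to each of the 20 symbols of FGGGGCFGGFGGGCFGGFGG gives the pieces GC FGG FGG FGG FGG G GC FGG FGG GC FGG FGG FGG G GC FGG FGG GC FGG FGG, which concatenate to the answer.

GCFGGFGGFGGFGGGGCFGGFGGGCFGGFGGFGGGGCFGGFGGGCFGGFGG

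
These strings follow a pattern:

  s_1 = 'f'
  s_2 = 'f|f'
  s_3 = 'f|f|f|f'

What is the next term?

f|f|f|f|f|f|f|f

Each string is two copies of the previous one joined by '|'.
One more doubling of f|f|f|f gives the answer.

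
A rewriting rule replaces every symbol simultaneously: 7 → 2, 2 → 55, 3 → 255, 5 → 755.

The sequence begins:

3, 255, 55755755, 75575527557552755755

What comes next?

φ(75575527557552755755) expands symbol-by-symbol to 2 755 755 2 755 755 55 2 755 755 2 755 755 55 2 755 755 2 755 755; joining the 20 pieces gives the next term.

2755755275575555275575527557555527557552755755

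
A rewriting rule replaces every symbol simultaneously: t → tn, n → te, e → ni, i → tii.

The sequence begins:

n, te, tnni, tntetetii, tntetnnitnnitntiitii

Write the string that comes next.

Rewriting the 20 symbols of tntetnnitnnitntiitii one by one yields tn te tn ni tn te te tii tn te te tii tn te tn tii tii tn tii tii; concatenated:

tntetnnitntetetiitntetetiitntetntiitiitntiitii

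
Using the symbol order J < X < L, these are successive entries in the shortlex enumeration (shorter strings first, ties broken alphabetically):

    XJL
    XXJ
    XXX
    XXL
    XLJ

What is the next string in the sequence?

XLX

The successor of XLJ increments the rightmost position that isn't already L and resets every position after it to J.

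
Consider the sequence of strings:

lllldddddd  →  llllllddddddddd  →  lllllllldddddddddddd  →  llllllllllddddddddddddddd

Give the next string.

Reading off run lengths: l runs 4, 6, 8, 10; d runs 6, 9, 12, 15 — each is linear in n, where the shown terms are n = 2, 3, 4, 5.
Setting n = 6 gives 12, 18 characters in each block.

lllllllllllldddddddddddddddddd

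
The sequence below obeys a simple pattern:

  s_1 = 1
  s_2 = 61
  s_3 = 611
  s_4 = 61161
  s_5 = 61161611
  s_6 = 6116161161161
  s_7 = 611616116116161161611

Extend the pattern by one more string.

6116161161161611616116116161161161

Each term (from the third on) is the previous term followed by the one before it: term 3 = 61·1 = 611.
So term 8 is 611616116116161161611·6116161161161.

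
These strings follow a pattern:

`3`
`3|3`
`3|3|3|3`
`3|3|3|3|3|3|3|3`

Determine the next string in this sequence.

Each string is two copies of the previous one joined by '|'.
Doubling 3|3|3|3|3|3|3|3 with '|' between the halves:

3|3|3|3|3|3|3|3|3|3|3|3|3|3|3|3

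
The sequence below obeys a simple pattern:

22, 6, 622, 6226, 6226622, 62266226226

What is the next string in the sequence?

Each term (from the third on) is the previous term followed by the one before it: term 3 = 6·22 = 622.
Continuing: 62266226226 · 6226622 gives term 7.

622662262266226622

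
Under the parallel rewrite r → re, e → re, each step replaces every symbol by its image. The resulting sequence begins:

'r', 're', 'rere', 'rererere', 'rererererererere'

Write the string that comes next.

Rewriting the 16 symbols of rererererererere one by one yields re re re re re re re re re re re re re re re re; concatenated:

rererererererererererererererere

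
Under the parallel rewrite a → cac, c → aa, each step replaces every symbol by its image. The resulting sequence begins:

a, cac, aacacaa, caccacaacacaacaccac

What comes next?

aacacaaaacacaacaccacaacacaacaccacaacacaaaacacaa

Applying the rule to each of the 19 symbols of caccacaacacaacaccac gives the pieces aa cac aa aa cac aa cac cac aa cac aa cac cac aa cac aa aa cac aa, which concatenate to the answer.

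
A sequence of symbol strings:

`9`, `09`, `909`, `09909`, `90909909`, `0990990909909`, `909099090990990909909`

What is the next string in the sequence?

0990990909909909099090990990909909

This is a Fibonacci-style word recurrence s(k) = s(k−2)·s(k−1): e.g. 9·09 = 909.
Continuing: 0990990909909 · 909099090990990909909 gives term 8.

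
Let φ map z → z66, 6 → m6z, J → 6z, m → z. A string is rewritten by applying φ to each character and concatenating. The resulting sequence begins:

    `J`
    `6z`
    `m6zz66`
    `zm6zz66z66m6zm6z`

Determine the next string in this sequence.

z66zm6zz66z66m6zm6zz66m6zm6zzm6zz66zm6zz66

Applying the rule to each of the 16 symbols of zm6zz66z66m6zm6z gives the pieces z66 z m6z z66 z66 m6z m6z z66 m6z m6z z m6z z66 z m6z z66, which concatenate to the answer.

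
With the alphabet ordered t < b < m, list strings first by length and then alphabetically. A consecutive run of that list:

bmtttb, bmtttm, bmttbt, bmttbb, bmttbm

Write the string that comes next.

bmttmt

Find the rightmost character of bmttbm below m, bump it to the next letter, and reset everything to its right to t.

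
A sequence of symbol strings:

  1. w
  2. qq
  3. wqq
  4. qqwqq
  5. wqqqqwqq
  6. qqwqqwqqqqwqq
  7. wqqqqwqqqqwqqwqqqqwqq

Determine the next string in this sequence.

qqwqqwqqqqwqqwqqqqwqqqqwqqwqqqqwqq

Each term (from the third on) is the two preceding terms concatenated in order: term 3 = w·qq = wqq.
So term 8 is qqwqqwqqqqwqq·wqqqqwqqqqwqqwqqqqwqq.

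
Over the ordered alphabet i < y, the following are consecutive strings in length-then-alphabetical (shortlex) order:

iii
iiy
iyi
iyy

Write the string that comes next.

Find the rightmost character of iyy below y, bump it to the next letter, and reset everything to its right to i.

yii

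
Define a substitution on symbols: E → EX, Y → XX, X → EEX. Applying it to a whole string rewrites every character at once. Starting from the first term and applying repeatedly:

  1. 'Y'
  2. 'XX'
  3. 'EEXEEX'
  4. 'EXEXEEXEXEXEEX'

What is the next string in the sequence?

EXEEXEXEEXEXEXEEXEXEEXEXEEXEXEXEEX

Replace each of the 14 characters of EXEXEEXEXEXEEX in place — EX EEX EX EEX EX EX EEX EX EEX EX EEX EX EX EEX — and concatenate.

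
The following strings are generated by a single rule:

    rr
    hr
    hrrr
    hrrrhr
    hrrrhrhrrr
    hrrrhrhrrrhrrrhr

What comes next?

hrrrhrhrrrhrrrhrhrrrhrhrrr

From term 3 onward, concatenate the last term with the second-to-last: hr·rr = hrrr, hrrr·hr = hrrrhr, …
So term 7 is hrrrhrhrrrhrrrhr·hrrrhrhrrr.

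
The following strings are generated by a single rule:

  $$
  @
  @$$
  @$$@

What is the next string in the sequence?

This is a Fibonacci-style word recurrence s(k) = s(k−1)·s(k−2): e.g. @·$$ = @$$.
The next term joins @$$@ and @$$.

@$$@@$$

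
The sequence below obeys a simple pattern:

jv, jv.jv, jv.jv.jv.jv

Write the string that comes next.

jv.jv.jv.jv.jv.jv.jv.jv

s(k+1) = s(k)·.·s(k) — each term doubles the last with '.' between the halves.
So the next term is two copies of jv.jv.jv.jv with '.' between the halves.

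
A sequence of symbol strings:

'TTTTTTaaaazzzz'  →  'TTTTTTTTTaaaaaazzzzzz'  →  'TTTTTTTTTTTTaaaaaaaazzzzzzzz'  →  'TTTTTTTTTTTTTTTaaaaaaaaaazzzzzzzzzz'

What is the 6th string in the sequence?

TTTTTTTTTTTTTTTTTTTTTaaaaaaaaaaaaaazzzzzzzzzzzzzz

Term n consists of 3n T's, followed by 2n a's, followed by 2n z's, where the shown terms are n = 2, 3, 4, 5.
At n = 7 the blocks have lengths 21, 14, 14.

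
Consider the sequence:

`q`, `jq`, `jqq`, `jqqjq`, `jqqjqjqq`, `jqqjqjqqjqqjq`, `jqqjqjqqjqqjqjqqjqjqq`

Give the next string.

This is a Fibonacci-style word recurrence s(k) = s(k−1)·s(k−2): e.g. jq·q = jqq.
So term 8 is jqqjqjqqjqqjqjqqjqjqq·jqqjqjqqjqqjq.

jqqjqjqqjqqjqjqqjqjqqjqqjqjqqjqqjq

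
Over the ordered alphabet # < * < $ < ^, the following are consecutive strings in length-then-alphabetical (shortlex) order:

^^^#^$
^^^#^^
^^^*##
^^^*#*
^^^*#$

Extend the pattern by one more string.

^^^*#^

Treat ^^^*#$ as a base-4 numeral over the given alphabet and add one, carrying through any trailing ^'s.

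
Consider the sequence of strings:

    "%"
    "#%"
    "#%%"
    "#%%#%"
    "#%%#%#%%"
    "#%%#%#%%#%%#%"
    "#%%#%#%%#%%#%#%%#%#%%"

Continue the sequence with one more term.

Each term (from the third on) is the previous term followed by the one before it: term 3 = #%·% = #%%.
So term 8 is #%%#%#%%#%%#%#%%#%#%%·#%%#%#%%#%%#%.

#%%#%#%%#%%#%#%%#%#%%#%%#%#%%#%%#%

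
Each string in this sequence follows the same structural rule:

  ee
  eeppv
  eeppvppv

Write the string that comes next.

The strings grow by a fixed suffix ppv each time.
So the next term is eeppvppv·ppv.

eeppvppvppv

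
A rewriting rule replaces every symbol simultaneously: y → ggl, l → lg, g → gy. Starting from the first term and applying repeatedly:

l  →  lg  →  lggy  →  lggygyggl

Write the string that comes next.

Apply φ to lggygyggl symbol by symbol: l→lg, g→gy, g→gy, y→ggl, g→gy, y→ggl, g→gy, g→gy, l→lg; joined: lg gy gy ggl gy ggl gy gy lg.

lggygygglgygglgygylg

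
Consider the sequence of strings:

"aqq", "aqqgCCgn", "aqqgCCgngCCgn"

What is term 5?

Every step adds gCCgn to the end: s(k+1) = s(k)·gCCgn.
From aqqgCCgngCCgn, 2 further steps: aqqgCCgngCCgn → aqqgCCgngCCgngCCgn → (answer).

aqqgCCgngCCgngCCgngCCgn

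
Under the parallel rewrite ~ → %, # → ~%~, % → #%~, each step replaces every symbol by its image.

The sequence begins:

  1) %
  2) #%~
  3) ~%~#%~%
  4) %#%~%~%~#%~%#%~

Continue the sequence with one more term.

#%~~%~#%~%#%~%#%~%~%~#%~%#%~~%~#%~%

Applying the rule to each of the 15 symbols of %#%~%~%~#%~%#%~ gives the pieces #%~ ~%~ #%~ % #%~ % #%~ % ~%~ #%~ % #%~ ~%~ #%~ %, which concatenate to the answer.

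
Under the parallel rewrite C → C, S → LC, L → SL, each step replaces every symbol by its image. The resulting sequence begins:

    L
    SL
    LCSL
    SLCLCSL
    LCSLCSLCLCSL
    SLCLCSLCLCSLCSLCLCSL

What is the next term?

LCSLCSLCLCSLCSLCLCSLCLCSLCSLCLCSL

Replace each of the 20 characters of SLCLCSLCLCSLCSLCLCSL in place — LC SL C SL C LC SL C SL C LC SL C LC SL C SL C LC SL — and concatenate.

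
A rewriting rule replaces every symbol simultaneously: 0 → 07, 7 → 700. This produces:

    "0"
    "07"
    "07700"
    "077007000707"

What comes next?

07700700070770007070770007700

Apply φ to 077007000707 symbol by symbol: 0→07, 7→700, 7→700, 0→07, 0→07, 7→700, 0→07, 0→07, 0→07, 7→700, 0→07, 7→700; joined: 07 700 700 07 07 700 07 07 07 700 07 700.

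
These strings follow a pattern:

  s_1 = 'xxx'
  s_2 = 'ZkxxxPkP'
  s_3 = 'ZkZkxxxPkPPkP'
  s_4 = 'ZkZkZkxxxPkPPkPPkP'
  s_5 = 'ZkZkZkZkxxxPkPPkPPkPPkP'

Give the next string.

ZkZkZkZkZkxxxPkPPkPPkPPkPPkP

s(k+1) = Zk·s(k)·PkP, so each term gains Zk as a prefix and PkP as a suffix.
One more step from ZkZkZkZkxxxPkPPkPPkPPkP gives the answer.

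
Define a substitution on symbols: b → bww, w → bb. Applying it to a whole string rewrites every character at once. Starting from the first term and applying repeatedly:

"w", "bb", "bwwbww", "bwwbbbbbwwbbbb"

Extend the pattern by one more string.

Rewriting the 14 symbols of bwwbbbbbwwbbbb one by one yields bww bb bb bww bww bww bww bww bb bb bww bww bww bww; concatenated:

bwwbbbbbwwbwwbwwbwwbwwbbbbbwwbwwbwwbww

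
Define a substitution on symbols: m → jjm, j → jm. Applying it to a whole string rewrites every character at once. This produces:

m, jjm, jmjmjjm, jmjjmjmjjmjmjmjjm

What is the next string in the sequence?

jmjjmjmjmjjmjmjjmjmjmjjmjmjjmjmjjmjmjmjjm

Applying the rule to each of the 17 symbols of jmjjmjmjjmjmjmjjm gives the pieces jm jjm jm jm jjm jm jjm jm jm jjm jm jjm jm jjm jm jm jjm, which concatenate to the answer.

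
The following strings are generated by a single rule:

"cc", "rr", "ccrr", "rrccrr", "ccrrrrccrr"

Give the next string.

This is a Fibonacci-style word recurrence s(k) = s(k−2)·s(k−1): e.g. cc·rr = ccrr.
The next term joins rrccrr and ccrrrrccrr.

rrccrrccrrrrccrr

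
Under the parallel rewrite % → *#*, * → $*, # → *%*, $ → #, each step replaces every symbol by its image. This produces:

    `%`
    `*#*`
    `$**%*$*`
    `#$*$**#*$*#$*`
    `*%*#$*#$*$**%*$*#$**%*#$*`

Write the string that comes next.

Rewriting the 25 symbols of *%*#$*#$*$**%*$*#$**%*#$* one by one yields $* *#* $* *%* # $* *%* # $* # $* $* *#* $* # $* *%* # $* $* *#* $* *%* # $*; concatenated:

$**#*$**%*#$**%*#$*#$*$**#*$*#$**%*#$*$**#*$**%*#$*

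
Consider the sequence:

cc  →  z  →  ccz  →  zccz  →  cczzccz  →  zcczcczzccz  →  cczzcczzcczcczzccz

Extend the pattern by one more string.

Each term (from the third on) is the two preceding terms concatenated in order: term 3 = cc·z = ccz.
The next term joins zcczcczzccz and cczzcczzcczcczzccz.

zcczcczzcczcczzcczzcczcczzccz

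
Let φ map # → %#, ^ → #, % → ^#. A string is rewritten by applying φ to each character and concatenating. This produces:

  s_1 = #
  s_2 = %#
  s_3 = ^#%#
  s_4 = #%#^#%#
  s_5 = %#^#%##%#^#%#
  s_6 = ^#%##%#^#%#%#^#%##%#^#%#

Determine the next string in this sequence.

φ(^#%##%#^#%#%#^#%##%#^#%#) expands symbol-by-symbol to # %# ^# %# %# ^# %# # %# ^# %# ^# %# # %# ^# %# %# ^# %# # %# ^# %#; joining the 24 pieces gives the next term.

#%#^#%#%#^#%##%#^#%#^#%##%#^#%#%#^#%##%#^#%#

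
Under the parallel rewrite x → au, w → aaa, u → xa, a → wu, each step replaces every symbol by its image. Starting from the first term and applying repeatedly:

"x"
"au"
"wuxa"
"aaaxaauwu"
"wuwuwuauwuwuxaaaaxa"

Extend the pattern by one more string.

aaaxaaaaxaaaaxawuxaaaaxaaaaxaauwuwuwuwuauwu

φ(wuwuwuauwuwuxaaaaxa) expands symbol-by-symbol to aaa xa aaa xa aaa xa wu xa aaa xa aaa xa au wu wu wu wu au wu; joining the 19 pieces gives the next term.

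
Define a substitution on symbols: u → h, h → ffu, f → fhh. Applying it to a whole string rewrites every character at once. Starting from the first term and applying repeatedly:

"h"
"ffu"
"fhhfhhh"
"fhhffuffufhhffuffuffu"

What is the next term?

fhhffuffufhhfhhhfhhfhhhfhhffuffufhhfhhhfhhfhhhfhhfhhh

Replace each of the 21 characters of fhhffuffufhhffuffuffu in place — fhh ffu ffu fhh fhh h fhh fhh h fhh ffu ffu fhh fhh h fhh fhh h fhh fhh h — and concatenate.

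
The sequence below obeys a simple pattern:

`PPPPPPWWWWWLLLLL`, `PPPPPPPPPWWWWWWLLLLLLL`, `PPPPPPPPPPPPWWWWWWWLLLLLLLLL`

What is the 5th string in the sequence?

PPPPPPPPPPPPPPPPPPWWWWWWWWWLLLLLLLLLLLLL

Each string has the form P^{3n} W^{n+3} L^{2n+1}, where the shown terms are n = 2, 3, 4.
Setting n = 6 gives 18, 9, 13 characters in each block.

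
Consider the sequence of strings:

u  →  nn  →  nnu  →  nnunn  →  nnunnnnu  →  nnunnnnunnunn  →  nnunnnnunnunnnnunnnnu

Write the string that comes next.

This is a Fibonacci-style word recurrence s(k) = s(k−1)·s(k−2): e.g. nn·u = nnu.
The next term joins nnunnnnunnunnnnunnnnu and nnunnnnunnunn.

nnunnnnunnunnnnunnnnunnunnnnunnunn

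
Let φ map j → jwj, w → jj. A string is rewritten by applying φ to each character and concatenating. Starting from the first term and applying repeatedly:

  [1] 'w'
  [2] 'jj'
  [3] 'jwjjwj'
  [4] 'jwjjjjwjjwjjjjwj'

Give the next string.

jwjjjjwjjwjjwjjwjjjjwjjwjjjjwjjwjjwjjwjjjjwj

φ(jwjjjjwjjwjjjjwj) expands symbol-by-symbol to jwj jj jwj jwj jwj jwj jj jwj jwj jj jwj jwj jwj jwj jj jwj; joining the 16 pieces gives the next term.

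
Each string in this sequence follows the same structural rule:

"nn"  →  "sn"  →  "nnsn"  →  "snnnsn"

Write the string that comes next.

nnsnsnnnsn

Each term (from the third on) is the two preceding terms concatenated in order: term 3 = nn·sn = nnsn.
So term 5 is nnsn·snnnsn.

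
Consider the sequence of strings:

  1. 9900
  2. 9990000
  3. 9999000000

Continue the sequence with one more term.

9999900000000

Term n consists of n+1 9's, followed by 2n 0's (n = 1, 2, …).
At n = 4 the blocks have lengths 5, 8.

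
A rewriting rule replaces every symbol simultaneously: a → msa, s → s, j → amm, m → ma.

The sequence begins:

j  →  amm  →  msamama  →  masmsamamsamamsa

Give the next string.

Rewriting the 16 symbols of masmsamamsamamsa one by one yields ma msa s ma s msa ma msa ma s msa ma msa ma s msa; concatenated:

mamsasmasmsamamsamasmsamamsamasmsa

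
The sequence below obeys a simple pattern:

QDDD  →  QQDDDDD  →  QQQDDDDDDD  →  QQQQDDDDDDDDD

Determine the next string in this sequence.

QQQQQDDDDDDDDDDD

The n-th term is n-1 Q's then 2n-1 D's, where the shown terms are n = 2, 3, 4, 5.
Setting n = 6 gives 5, 11 characters in each block.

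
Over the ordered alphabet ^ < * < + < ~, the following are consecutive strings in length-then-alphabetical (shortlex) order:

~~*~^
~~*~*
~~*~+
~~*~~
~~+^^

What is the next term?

~~+^*

Treat ~~+^^ as a base-4 numeral over the given alphabet and add one, carrying through any trailing ~'s.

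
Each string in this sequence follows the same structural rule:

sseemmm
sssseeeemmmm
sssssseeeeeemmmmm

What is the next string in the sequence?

sssssssseeeeeeeemmmmmm

Each string has the form s^{2n} e^{2n} m^{n+2} (n = 1, 2, …).
For the next term, n = 4, so the run lengths are 8, 8, 6.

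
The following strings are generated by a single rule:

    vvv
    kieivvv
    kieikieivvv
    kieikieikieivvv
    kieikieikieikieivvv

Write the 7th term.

kieikieikieikieikieikieivvv

Every step adds kiei at the front: s(k+1) = kiei·s(k).
From kieikieikieikieivvv, 2 further steps: kieikieikieikieivvv → kieikieikieikieikieivvv → (answer).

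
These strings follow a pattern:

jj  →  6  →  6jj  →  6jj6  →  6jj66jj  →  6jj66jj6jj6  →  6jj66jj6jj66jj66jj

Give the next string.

6jj66jj6jj66jj66jj6jj66jj6jj6

From term 3 onward, concatenate the last term with the second-to-last: 6·jj = 6jj, 6jj·6 = 6jj6, …
Continuing: 6jj66jj6jj66jj66jj · 6jj66jj6jj6 gives term 8.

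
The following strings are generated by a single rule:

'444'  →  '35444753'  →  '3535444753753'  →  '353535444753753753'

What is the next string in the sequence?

Every step adds 35 to the front and 753 to the end of the previous string.
Applying this once more to 353535444753753753:

35353535444753753753753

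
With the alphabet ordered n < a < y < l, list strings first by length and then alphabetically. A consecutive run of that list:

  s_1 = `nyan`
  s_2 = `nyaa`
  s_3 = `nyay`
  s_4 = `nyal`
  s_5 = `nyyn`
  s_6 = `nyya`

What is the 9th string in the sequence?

nyln

Stepping forward 3 times from nyya: nyya → nyyy → nyyl, then the target.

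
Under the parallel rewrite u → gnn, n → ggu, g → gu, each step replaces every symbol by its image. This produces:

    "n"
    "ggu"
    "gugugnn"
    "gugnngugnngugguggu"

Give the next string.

gugnngugguggugugnngugguggugugnngugugnngugugnn

φ(gugnngugnngugguggu) expands symbol-by-symbol to gu gnn gu ggu ggu gu gnn gu ggu ggu gu gnn gu gu gnn gu gu gnn; joining the 18 pieces gives the next term.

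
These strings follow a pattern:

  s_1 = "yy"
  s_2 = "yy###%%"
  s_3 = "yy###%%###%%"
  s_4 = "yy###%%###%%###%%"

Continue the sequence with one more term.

yy###%%###%%###%%###%%

Every step adds ###%% to the end: s(k+1) = s(k)·###%%.
So the next term is yy###%%###%%###%%·###%%.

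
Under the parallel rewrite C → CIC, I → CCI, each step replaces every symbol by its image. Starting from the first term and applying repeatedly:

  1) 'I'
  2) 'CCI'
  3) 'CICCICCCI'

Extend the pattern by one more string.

Expanding CICCICCCI: C→CIC, I→CCI, C→CIC, C→CIC, I→CCI, C→CIC, C→CIC, C→CIC, I→CCI. Concatenated: CIC CCI CIC CIC CCI CIC CIC CIC CCI.

CICCCICICCICCCICICCICCICCCI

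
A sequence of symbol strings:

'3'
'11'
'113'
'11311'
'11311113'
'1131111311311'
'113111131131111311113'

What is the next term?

1131111311311113111131131111311311

From term 3 onward, concatenate the last term with the second-to-last: 11·3 = 113, 113·11 = 11311, …
Continuing: 113111131131111311113 · 1131111311311 gives term 8.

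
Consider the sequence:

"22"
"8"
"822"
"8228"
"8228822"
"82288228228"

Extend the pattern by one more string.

This is a Fibonacci-style word recurrence s(k) = s(k−1)·s(k−2): e.g. 8·22 = 822.
Continuing: 82288228228 · 8228822 gives term 7.

822882282288228822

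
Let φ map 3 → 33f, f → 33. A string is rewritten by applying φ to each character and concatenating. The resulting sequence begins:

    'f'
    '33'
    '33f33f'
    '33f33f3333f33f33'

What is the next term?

φ(33f33f3333f33f33) expands symbol-by-symbol to 33f 33f 33 33f 33f 33 33f 33f 33f 33f 33 33f 33f 33 33f 33f; joining the 16 pieces gives the next term.

33f33f3333f33f3333f33f33f33f3333f33f3333f33f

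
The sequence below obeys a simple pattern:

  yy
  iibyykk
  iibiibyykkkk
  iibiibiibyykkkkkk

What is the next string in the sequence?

Every step adds iib to the front and kk to the end of the previous string.
So the next term is iib·iibiibiibyykkkkkk·kk.

iibiibiibiibyykkkkkkkk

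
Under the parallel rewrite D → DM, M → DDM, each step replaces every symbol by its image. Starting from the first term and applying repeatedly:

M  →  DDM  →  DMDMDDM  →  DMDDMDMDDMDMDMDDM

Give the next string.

DMDDMDMDMDDMDMDDMDMDMDDMDMDDMDMDDMDMDMDDM

Replace each of the 17 characters of DMDDMDMDDMDMDMDDM in place — DM DDM DM DM DDM DM DDM DM DM DDM DM DDM DM DDM DM DM DDM — and concatenate.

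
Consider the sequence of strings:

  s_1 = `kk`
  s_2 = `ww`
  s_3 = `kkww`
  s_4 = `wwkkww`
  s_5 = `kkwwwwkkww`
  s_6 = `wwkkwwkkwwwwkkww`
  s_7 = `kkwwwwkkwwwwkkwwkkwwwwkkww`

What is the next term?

wwkkwwkkwwwwkkwwkkwwwwkkwwwwkkwwkkwwwwkkww

Each term (from the third on) is the two preceding terms concatenated in order: term 3 = kk·ww = kkww.
The next term joins wwkkwwkkwwwwkkww and kkwwwwkkwwwwkkwwkkwwwwkkww.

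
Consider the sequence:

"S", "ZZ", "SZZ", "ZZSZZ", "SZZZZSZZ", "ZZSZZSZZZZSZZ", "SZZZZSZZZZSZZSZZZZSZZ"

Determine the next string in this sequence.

ZZSZZSZZZZSZZSZZZZSZZZZSZZSZZZZSZZ

Each term (from the third on) is the two preceding terms concatenated in order: term 3 = S·ZZ = SZZ.
So term 8 is ZZSZZSZZZZSZZ·SZZZZSZZZZSZZSZZZZSZZ.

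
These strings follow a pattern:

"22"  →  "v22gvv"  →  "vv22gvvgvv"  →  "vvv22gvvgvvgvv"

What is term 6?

vvvvv22gvvgvvgvvgvvgvv

s(k+1) = v·s(k)·gvv, so each term gains v as a prefix and gvv as a suffix.
From vvv22gvvgvvgvv, 2 further steps: vvv22gvvgvvgvv → vvvv22gvvgvvgvvgvv → (answer).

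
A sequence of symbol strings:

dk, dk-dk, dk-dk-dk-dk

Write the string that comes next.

Each string is two copies of the previous one joined by '-'.
Doubling dk-dk-dk-dk with '-' between the halves:

dk-dk-dk-dk-dk-dk-dk-dk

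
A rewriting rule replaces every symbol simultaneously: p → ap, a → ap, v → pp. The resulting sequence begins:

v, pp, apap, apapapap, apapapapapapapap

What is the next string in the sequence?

Rewriting the 16 symbols of apapapapapapapap one by one yields ap ap ap ap ap ap ap ap ap ap ap ap ap ap ap ap; concatenated:

apapapapapapapapapapapapapapapap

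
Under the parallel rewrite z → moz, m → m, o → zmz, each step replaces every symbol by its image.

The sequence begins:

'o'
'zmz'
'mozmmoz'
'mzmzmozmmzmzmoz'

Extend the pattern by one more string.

Replace each of the 15 characters of mzmzmozmmzmzmoz in place — m moz m moz m zmz moz m m moz m moz m zmz moz — and concatenate.

mmozmmozmzmzmozmmmozmmozmzmzmoz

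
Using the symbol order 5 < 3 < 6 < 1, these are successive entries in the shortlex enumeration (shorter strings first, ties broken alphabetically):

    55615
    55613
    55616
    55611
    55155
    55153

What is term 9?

Advancing 3 positions from 55153 through 55153 → 55156 → 55151 reaches term 9.

55135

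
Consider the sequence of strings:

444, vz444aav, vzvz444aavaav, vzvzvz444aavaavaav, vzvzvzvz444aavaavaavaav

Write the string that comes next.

vzvzvzvzvz444aavaavaavaavaav

s(k+1) = vz·s(k)·aav, so each term gains vz as a prefix and aav as a suffix.
So the next term is vz·vzvzvzvz444aavaavaavaav·aav.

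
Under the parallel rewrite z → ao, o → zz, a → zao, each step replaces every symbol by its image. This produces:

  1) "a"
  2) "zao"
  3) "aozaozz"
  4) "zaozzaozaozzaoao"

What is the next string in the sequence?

aozaozzaoaozaozzaozaozzaoaozaozzzaozz

Replace each of the 16 characters of zaozzaozaozzaoao in place — ao zao zz ao ao zao zz ao zao zz ao ao zao zz zao zz — and concatenate.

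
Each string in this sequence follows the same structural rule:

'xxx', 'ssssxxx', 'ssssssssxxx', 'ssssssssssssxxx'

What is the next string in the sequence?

ssssssssssssssssxxx

The strings grow by a fixed prefix ssss each time.
One more step from ssssssssssssxxx gives the answer.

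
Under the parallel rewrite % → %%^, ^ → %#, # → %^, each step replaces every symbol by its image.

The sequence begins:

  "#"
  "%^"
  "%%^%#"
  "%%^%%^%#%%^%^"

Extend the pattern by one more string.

%%^%%^%#%%^%%^%#%%^%^%%^%%^%#%%^%#

Replace each of the 13 characters of %%^%%^%#%%^%^ in place — %%^ %%^ %# %%^ %%^ %# %%^ %^ %%^ %%^ %# %%^ %# — and concatenate.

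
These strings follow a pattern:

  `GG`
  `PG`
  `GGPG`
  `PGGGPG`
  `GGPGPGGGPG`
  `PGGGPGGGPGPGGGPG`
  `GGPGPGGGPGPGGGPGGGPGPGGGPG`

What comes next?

PGGGPGGGPGPGGGPGGGPGPGGGPGPGGGPGGGPGPGGGPG

From term 3 onward, concatenate the second-to-last term with the last: GG·PG = GGPG, PG·GGPG = PGGGPG, …
Continuing: PGGGPGGGPGPGGGPG · GGPGPGGGPGPGGGPGGGPGPGGGPG gives term 8.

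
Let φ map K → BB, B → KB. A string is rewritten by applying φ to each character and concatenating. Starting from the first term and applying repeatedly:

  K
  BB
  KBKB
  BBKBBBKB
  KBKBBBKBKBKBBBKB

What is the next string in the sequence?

Replace each of the 16 characters of KBKBBBKBKBKBBBKB in place — BB KB BB KB KB KB BB KB BB KB BB KB KB KB BB KB — and concatenate.

BBKBBBKBKBKBBBKBBBKBBBKBKBKBBBKB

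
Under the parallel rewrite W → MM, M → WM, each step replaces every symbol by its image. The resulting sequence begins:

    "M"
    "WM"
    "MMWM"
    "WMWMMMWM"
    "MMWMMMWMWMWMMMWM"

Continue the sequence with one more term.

Rewriting the 16 symbols of MMWMMMWMWMWMMMWM one by one yields WM WM MM WM WM WM MM WM MM WM MM WM WM WM MM WM; concatenated:

WMWMMMWMWMWMMMWMMMWMMMWMWMWMMMWM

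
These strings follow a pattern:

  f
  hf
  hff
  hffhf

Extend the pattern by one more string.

hffhfhff

From term 3 onward, concatenate the last term with the second-to-last: hf·f = hff, hff·hf = hffhf, …
So term 5 is hffhf·hff.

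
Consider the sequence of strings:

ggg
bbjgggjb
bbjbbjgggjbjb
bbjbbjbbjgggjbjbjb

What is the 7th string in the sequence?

bbjbbjbbjbbjbbjbbjgggjbjbjbjbjbjb

s(k+1) = bbj·s(k)·jb, so each term gains bbj as a prefix and jb as a suffix.
From bbjbbjbbjgggjbjbjb, 3 further steps: bbjbbjbbjgggjbjbjb → bbjbbjbbjbbjgggjbjbjbjb → bbjbbjbbjbbjbbjgggjbjbjbjbjb → (answer).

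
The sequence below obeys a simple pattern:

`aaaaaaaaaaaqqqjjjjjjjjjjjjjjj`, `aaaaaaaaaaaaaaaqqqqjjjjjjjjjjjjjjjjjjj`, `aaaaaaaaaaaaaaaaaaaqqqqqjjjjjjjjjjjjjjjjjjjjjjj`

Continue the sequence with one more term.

Each string has the form a^{4n-1} q^{n} j^{4n+3}, where the shown terms are n = 3, 4, 5.
At n = 6 the blocks have lengths 23, 6, 27.

aaaaaaaaaaaaaaaaaaaaaaaqqqqqqjjjjjjjjjjjjjjjjjjjjjjjjjjj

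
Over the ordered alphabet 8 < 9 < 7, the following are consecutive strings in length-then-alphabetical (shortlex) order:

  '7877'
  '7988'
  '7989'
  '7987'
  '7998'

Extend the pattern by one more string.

Find the rightmost character of 7998 below 7, bump it to the next letter, and reset everything to its right to 8.

7999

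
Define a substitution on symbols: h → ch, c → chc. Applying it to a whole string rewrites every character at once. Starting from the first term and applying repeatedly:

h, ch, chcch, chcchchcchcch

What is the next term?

Applying the rule to each of the 13 symbols of chcchchcchcch gives the pieces chc ch chc chc ch chc ch chc chc ch chc chc ch, which concatenate to the answer.

chcchchcchcchchcchchcchcchchcchcch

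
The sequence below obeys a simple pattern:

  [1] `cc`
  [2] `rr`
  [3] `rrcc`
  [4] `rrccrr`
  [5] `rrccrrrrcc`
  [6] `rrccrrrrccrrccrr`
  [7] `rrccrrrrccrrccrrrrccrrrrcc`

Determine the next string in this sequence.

This is a Fibonacci-style word recurrence s(k) = s(k−1)·s(k−2): e.g. rr·cc = rrcc.
Continuing: rrccrrrrccrrccrrrrccrrrrcc · rrccrrrrccrrccrr gives term 8.

rrccrrrrccrrccrrrrccrrrrccrrccrrrrccrrccrr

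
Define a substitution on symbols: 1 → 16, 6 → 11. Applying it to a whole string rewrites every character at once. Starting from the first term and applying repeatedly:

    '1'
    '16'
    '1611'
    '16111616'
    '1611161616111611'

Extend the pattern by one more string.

Rewriting the 16 symbols of 1611161616111611 one by one yields 16 11 16 16 16 11 16 11 16 11 16 16 16 11 16 16; concatenated:

16111616161116111611161616111616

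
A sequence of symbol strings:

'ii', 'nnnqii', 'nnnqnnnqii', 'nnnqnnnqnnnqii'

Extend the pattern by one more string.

nnnqnnnqnnnqnnnqii

The strings grow by a fixed prefix nnnq each time.
One more step from nnnqnnnqnnnqii gives the answer.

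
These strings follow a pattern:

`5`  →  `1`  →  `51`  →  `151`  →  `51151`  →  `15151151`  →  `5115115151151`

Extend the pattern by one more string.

151511515115115151151

From term 3 onward, concatenate the second-to-last term with the last: 5·1 = 51, 1·51 = 151, …
The next term joins 15151151 and 5115115151151.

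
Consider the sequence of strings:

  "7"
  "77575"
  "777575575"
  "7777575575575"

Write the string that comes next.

77777575575575575

s(k+1) = 7·s(k)·575, so each term gains 7 as a prefix and 575 as a suffix.
So the next term is 7·7777575575575·575.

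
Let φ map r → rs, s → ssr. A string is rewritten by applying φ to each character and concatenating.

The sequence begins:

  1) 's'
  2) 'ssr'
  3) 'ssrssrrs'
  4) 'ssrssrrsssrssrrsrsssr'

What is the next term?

ssrssrrsssrssrrsrsssrssrssrrsssrssrrsrsssrrsssrssrssrrs

Replace each of the 21 characters of ssrssrrsssrssrrsrsssr in place — ssr ssr rs ssr ssr rs rs ssr ssr ssr rs ssr ssr rs rs ssr rs ssr ssr ssr rs — and concatenate.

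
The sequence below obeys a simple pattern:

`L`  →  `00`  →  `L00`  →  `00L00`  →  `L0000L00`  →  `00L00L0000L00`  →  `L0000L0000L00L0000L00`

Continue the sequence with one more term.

00L00L0000L00L0000L0000L00L0000L00

This is a Fibonacci-style word recurrence s(k) = s(k−2)·s(k−1): e.g. L·00 = L00.
So term 8 is 00L00L0000L00·L0000L0000L00L0000L00.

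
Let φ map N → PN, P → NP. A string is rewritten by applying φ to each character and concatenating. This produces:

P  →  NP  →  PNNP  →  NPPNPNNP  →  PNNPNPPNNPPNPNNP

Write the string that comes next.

Replace each of the 16 characters of PNNPNPPNNPPNPNNP in place — NP PN PN NP PN NP NP PN PN NP NP PN NP PN PN NP — and concatenate.

NPPNPNNPPNNPNPPNPNNPNPPNNPPNPNNP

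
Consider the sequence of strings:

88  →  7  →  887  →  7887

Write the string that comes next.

This is a Fibonacci-style word recurrence s(k) = s(k−2)·s(k−1): e.g. 88·7 = 887.
So term 5 is 887·7887.

8877887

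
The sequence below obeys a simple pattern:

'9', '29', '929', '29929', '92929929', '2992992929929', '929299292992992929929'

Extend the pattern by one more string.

From term 3 onward, concatenate the second-to-last term with the last: 9·29 = 929, 29·929 = 29929, …
Continuing: 2992992929929 · 929299292992992929929 gives term 8.

2992992929929929299292992992929929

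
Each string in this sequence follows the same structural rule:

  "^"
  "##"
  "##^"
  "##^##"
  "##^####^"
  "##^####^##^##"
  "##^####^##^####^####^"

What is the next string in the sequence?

##^####^##^####^####^##^####^##^##

This is a Fibonacci-style word recurrence s(k) = s(k−1)·s(k−2): e.g. ##·^ = ##^.
Continuing: ##^####^##^####^####^ · ##^####^##^## gives term 8.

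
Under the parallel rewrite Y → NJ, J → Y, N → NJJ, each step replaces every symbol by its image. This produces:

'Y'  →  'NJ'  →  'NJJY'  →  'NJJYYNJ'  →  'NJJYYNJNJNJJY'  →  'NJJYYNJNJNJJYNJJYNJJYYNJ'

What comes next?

Applying the rule to each of the 24 symbols of NJJYYNJNJNJJYNJJYNJJYYNJ gives the pieces NJJ Y Y NJ NJ NJJ Y NJJ Y NJJ Y Y NJ NJJ Y Y NJ NJJ Y Y NJ NJ NJJ Y, which concatenate to the answer.

NJJYYNJNJNJJYNJJYNJJYYNJNJJYYNJNJJYYNJNJNJJY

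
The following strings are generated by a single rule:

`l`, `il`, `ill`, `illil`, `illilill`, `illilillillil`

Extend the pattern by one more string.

Each term (from the third on) is the previous term followed by the one before it: term 3 = il·l = ill.
So term 7 is illilillillil·illilill.

illilillillilillilill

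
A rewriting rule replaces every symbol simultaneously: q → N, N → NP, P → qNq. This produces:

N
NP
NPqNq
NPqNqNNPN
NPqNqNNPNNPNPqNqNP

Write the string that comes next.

NPqNqNNPNNPNPqNqNPNPqNqNPqNqNNPNNPqNq

Replace each of the 18 characters of NPqNqNNPNNPNPqNqNP in place — NP qNq N NP N NP NP qNq NP NP qNq NP qNq N NP N NP qNq — and concatenate.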